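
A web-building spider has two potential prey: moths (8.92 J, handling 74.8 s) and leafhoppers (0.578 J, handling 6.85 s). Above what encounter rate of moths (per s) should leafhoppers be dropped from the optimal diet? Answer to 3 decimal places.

0.032 per s

The zero-one rule: include leafhoppers iff E₂/h₂ > λE₁/(1+λh₁). Equality gives the switch point.
λE₁h₂ = E₂ + λE₂h₁ ⇒ λ = E₂/(E₁h₂ − E₂h₁) = 0.578/(61.1 − 43.23) = 0.03235 per s.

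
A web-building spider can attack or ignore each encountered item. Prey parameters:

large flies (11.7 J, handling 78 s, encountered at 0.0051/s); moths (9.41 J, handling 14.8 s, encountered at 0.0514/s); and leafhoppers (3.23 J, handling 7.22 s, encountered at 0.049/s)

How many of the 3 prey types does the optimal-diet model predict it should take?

2

E/h in descending order: moths 0.636, leafhoppers 0.447, large flies 0.15 J/s. The optimal diet is the largest prefix of this list for which every included type satisfies E_i/h_i > R on the types above it.
Rate on top 1: 0.2747. leafhoppers: 0.447 > 0.2747 → include.
Rate on top 2: 0.3036. large flies: 0.15 < 0.3036 → exclude; stop.
Optimal diet: moths, leafhoppers — 2 of 3 types.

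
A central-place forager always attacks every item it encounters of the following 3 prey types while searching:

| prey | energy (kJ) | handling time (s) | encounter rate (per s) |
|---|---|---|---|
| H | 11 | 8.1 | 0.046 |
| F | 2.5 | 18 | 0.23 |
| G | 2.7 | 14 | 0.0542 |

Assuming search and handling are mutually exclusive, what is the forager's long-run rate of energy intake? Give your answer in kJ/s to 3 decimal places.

0.196 kJ/s

R = Σλ_iE_i / (1 + Σλ_ih_i)
Numerator: 0.046×11 + 0.23×2.5 + 0.0542×2.7 = 1.227
Denominator: 1 + 0.046×8.1 + 0.23×18 + 0.0542×14 = 6.271
R = 1.227/6.271 = 0.1957 kJ/s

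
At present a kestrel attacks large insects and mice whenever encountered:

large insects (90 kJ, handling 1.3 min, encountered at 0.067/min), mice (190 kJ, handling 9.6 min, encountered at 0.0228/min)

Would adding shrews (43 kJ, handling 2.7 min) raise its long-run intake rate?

Yes

Current rate: (0.067×90 + 0.0228×190)/(1 + 0.067×1.3 + 0.0228×9.6) = 7.934 kJ/min.
Profitability of shrews: 43/2.7 = 15.93 kJ/min.
15.93 > 7.934, so adding shrews raises the average — include it.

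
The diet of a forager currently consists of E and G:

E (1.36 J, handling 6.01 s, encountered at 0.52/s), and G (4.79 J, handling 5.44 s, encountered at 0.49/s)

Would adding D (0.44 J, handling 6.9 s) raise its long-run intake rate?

No

On E and G alone, R = ΣλE/(1+Σλh) = 3.054/6.791 = 0.4498 J/s.
D: E/h = 0.44/6.9 = 0.06377 J/s.
Since 0.06377 < R, time spent handling D is better spent searching.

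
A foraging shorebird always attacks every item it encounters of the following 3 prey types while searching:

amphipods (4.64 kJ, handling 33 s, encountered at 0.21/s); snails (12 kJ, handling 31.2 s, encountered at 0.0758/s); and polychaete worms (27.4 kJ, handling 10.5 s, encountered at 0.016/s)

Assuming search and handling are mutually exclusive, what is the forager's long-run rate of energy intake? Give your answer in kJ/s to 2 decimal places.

R = (0.21×4.64 + 0.0758×12 + 0.016×27.4) / (1 + 0.21×33 + 0.0758×31.2 + 0.016×10.5) = 2.322/10.46 = 0.222 kJ/s.

0.22 kJ/s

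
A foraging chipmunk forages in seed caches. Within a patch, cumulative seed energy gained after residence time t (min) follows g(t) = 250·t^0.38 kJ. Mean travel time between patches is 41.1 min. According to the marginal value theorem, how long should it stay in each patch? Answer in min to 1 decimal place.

Optimal t* satisfies g'(t*) = g(t*)/(T + t*).
g'(t) = 0.38·250·t^-0.62. Setting 0.38·250·t^-0.62 = 250·t^0.38/(41.1+t) gives 0.38(41.1+t) = t, so 0.62·t = 0.38×41.1.
t* = 0.38×41.1/0.62 = 25.19 min.

25.2 min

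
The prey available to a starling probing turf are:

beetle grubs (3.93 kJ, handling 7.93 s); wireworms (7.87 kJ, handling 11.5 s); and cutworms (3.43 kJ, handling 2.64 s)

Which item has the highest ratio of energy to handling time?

cutworms

In descending order of E/h:
cutworms: 3.43/2.64 = 1.3 kJ/s
wireworms: 7.87/11.5 = 0.684 kJ/s
beetle grubs: 3.93/7.93 = 0.496 kJ/s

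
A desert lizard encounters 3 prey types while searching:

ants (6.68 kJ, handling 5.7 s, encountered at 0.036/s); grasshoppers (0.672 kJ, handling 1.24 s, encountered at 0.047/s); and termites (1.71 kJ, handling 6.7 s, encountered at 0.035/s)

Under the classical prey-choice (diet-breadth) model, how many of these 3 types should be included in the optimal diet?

3

Profitabilities (E/h, kJ/s): ants 1.17, grasshoppers 0.542, termites 0.255. Add prey in this order while the next type's profitability exceeds the intake rate on those already taken.
Rate on top 1: 0.1995. grasshoppers: 0.542 > 0.1995 → include.
Rate on top 2: 0.2153. termites: 0.255 > 0.2153 → include.
Optimal diet: ants, grasshoppers, termites — 3 of 3 types.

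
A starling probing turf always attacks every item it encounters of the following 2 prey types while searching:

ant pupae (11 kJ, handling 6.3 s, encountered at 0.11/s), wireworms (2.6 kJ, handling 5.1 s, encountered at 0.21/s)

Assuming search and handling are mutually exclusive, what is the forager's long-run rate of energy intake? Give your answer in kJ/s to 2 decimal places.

0.64 kJ/s

R = (0.11×11 + 0.21×2.6) / (1 + 0.11×6.3 + 0.21×5.1) = 1.756/2.764 = 0.6353 kJ/s.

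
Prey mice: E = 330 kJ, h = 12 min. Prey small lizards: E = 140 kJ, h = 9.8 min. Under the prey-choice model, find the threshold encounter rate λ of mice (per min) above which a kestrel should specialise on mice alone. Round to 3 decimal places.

0.090 per min

The zero-one rule: include small lizards iff E₂/h₂ > λE₁/(1+λh₁). Equality gives the switch point.
λE₁h₂ = E₂ + λE₂h₁ ⇒ λ = E₂/(E₁h₂ − E₂h₁) = 140/(3234 − 1680) = 0.09009 per min.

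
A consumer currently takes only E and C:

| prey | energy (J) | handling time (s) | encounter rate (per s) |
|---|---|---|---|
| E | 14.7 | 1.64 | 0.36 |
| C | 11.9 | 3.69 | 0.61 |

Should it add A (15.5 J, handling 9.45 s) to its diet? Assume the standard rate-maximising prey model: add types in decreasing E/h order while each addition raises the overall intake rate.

No

Intake rate on the current diet: R = (0.36×14.7 + 0.61×11.9) / (1 + 0.36×1.64 + 0.61×3.69) = 12.55/3.841 = 3.267 J/s.
A: E/h = 15.5/9.45 = 1.64 J/s.
1.64 < 3.267, so adding A would lower the average — exclude it.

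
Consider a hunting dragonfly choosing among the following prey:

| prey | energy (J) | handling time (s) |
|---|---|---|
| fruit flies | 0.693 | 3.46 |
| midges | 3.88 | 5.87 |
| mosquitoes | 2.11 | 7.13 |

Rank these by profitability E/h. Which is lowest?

fruit flies

Profitability E/h (J/s): fruit flies = 0.693/3.46 = 0.2, midges = 3.88/5.87 = 0.661, mosquitoes = 2.11/7.13 = 0.296.
Ranked: midges > mosquitoes > fruit flies.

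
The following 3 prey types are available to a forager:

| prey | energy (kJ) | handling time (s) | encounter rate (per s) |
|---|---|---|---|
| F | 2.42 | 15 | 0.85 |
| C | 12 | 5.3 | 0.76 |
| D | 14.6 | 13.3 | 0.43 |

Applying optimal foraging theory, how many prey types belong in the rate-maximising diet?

E/h in descending order: C 2.26, D 1.1, F 0.161 kJ/s. The optimal diet is the largest prefix of this list for which every included type satisfies E_i/h_i > R on the types above it.
Rate on top 1: 1.814. D: 1.1 < 1.814 → exclude; stop.
Optimal diet: C — 1 of 3 types.

1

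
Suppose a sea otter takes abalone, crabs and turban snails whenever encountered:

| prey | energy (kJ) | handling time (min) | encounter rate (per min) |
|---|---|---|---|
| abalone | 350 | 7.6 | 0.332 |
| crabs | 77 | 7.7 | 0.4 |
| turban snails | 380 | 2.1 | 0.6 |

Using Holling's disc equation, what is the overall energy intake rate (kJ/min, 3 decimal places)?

47.691 kJ/min

R = (0.332×350 + 0.4×77 + 0.6×380) / (1 + 0.332×7.6 + 0.4×7.7 + 0.6×2.1) = 375/7.863 = 47.69 kJ/min.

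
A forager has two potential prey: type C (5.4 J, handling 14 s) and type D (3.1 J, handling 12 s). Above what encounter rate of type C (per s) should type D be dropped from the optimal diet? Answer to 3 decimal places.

At the threshold, the rate on type C alone equals the profitability of type D: λ·5.4/(1 + λ·14) = 3.1/12 = 0.2583.
Rearranging, λ(5.4 − 0.2583×14) = 0.2583, so λ = 0.2583/1.783 = 0.1449 per s.

0.145 per s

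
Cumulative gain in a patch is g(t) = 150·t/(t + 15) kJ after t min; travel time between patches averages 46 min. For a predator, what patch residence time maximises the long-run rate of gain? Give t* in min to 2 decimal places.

By the marginal value theorem, leave when the instantaneous gain rate g'(t) equals the habitat-wide average g(t)/(T + t).
g'(t) = 150·15/(t + 15)². Setting 150·15/(t+15)² = 150t/[(t+15)(46+t)] gives 15(46+t) = t(t+15), so t² = 15×46 = 690.
t* = √690 = 26.27 min.

26.27 min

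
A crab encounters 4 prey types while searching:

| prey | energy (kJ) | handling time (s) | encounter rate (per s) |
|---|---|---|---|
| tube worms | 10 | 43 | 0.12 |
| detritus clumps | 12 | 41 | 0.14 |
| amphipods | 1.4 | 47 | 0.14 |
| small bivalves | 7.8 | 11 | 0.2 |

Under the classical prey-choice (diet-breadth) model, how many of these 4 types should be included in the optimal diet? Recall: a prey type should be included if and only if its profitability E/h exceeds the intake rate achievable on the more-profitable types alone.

1

Rank by E/h (kJ/s): small bivalves 0.709, detritus clumps 0.293, tube worms 0.233, amphipods 0.0298. Include each in turn until the next type's E/h falls below the running intake rate.
Rate on top 1: 0.4875. detritus clumps: 0.293 < 0.4875 → exclude; stop.
Optimal diet: small bivalves — 1 of 4 types.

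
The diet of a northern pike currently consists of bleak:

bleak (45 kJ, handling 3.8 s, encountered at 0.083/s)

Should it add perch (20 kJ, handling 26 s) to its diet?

No

Current rate: (0.083×45)/(1 + 0.083×3.8) = 2.839 kJ/s.
perch: E/h = 20/26 = 0.7692 kJ/s.
Since 0.7692 < R, time spent handling perch is better spent searching.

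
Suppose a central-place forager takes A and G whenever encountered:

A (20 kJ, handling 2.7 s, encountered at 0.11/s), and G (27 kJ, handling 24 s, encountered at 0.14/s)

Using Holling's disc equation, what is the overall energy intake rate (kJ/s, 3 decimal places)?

1.284 kJ/s

Energy encountered per unit search time: 0.11×20 + 0.14×27 = 5.98 kJ/s.
Handling time per unit search time: 0.11×2.7 + 0.14×24 = 3.657.
Rate = 5.98/(1 + 3.657) = 1.284 kJ/s.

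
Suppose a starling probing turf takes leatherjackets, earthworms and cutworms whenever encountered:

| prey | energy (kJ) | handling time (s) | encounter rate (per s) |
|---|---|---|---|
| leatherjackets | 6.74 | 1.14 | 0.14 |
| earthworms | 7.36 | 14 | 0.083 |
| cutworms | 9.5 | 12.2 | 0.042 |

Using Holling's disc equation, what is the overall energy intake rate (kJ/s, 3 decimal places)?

Energy encountered per unit search time: 0.14×6.74 + 0.083×7.36 + 0.042×9.5 = 1.953 kJ/s.
Handling time per unit search time: 0.14×1.14 + 0.083×14 + 0.042×12.2 = 1.834.
Rate = 1.953/(1 + 1.834) = 0.6893 kJ/s.

0.689 kJ/s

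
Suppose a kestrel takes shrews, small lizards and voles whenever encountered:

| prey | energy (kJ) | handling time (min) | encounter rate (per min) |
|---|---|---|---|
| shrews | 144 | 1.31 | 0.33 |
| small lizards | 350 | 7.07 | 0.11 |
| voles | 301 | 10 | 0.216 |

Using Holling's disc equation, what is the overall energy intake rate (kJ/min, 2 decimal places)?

34.56 kJ/min

R = (0.33×144 + 0.11×350 + 0.216×301) / (1 + 0.33×1.31 + 0.11×7.07 + 0.216×10) = 151/4.37 = 34.56 kJ/min.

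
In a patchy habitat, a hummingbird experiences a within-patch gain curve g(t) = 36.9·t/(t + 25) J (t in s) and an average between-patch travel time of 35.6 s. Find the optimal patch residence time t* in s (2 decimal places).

29.83 s

Maximise g(t)/(T+t): set derivative to zero → g'(t)(T+t) = g(t).
g'(t) = 36.9·25/(t + 25)². Setting 36.9·25/(t+25)² = 36.9t/[(t+25)(35.6+t)] gives 25(35.6+t) = t(t+25), so t² = 25×35.6 = 890.
t* = √890 = 29.83 s.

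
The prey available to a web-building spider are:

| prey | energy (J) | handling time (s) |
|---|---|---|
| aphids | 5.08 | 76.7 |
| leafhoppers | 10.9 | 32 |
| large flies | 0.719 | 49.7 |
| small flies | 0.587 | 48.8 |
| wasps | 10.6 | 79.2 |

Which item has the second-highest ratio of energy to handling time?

wasps

In descending order of E/h:
leafhoppers: 10.9/32 = 0.341 J/s
wasps: 10.6/79.2 = 0.134 J/s
aphids: 5.08/76.7 = 0.0662 J/s
large flies: 0.719/49.7 = 0.0145 J/s
small flies: 0.587/48.8 = 0.012 J/s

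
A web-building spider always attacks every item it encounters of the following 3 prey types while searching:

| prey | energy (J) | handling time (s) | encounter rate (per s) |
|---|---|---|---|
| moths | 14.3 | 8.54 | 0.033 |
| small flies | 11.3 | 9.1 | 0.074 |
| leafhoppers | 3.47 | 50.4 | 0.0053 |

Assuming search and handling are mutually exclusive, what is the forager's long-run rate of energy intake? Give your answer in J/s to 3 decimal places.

R = (0.033×14.3 + 0.074×11.3 + 0.0053×3.47) / (1 + 0.033×8.54 + 0.074×9.1 + 0.0053×50.4) = 1.326/2.222 = 0.5969 J/s.

0.597 J/s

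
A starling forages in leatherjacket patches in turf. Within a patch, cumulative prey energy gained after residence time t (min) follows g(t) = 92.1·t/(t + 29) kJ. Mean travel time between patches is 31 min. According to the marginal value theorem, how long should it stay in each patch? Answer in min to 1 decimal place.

By the marginal value theorem, leave when the instantaneous gain rate g'(t) equals the habitat-wide average g(t)/(T + t).
g'(t) = 92.1·29/(t + 29)². Setting 92.1·29/(t+29)² = 92.1t/[(t+29)(31+t)] gives 29(31+t) = t(t+29), so t² = 29×31 = 899.
t* = √899 = 29.98 min.

30.0 min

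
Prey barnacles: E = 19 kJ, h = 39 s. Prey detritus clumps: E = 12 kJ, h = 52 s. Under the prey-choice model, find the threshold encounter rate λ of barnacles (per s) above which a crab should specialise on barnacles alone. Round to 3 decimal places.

The zero-one rule: include detritus clumps iff E₂/h₂ > λE₁/(1+λh₁). Equality gives the switch point.
λE₁h₂ = E₂ + λE₂h₁ ⇒ λ = E₂/(E₁h₂ − E₂h₁) = 12/(988 − 468) = 0.02308 per s.

0.023 per s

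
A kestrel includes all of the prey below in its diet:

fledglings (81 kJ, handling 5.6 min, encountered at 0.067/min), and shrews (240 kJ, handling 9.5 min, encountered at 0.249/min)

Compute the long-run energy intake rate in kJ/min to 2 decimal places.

17.43 kJ/min

R = Σλ_iE_i / (1 + Σλ_ih_i)
Numerator: 0.067×81 + 0.249×240 = 65.19
Denominator: 1 + 0.067×5.6 + 0.249×9.5 = 3.741
R = 65.19/3.741 = 17.43 kJ/min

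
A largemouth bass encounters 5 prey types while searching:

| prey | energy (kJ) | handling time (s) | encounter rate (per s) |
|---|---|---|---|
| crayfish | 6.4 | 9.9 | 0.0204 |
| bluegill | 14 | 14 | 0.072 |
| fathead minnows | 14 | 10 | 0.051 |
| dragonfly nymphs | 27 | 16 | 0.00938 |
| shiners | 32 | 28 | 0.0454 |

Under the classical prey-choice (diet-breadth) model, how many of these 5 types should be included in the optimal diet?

Profitabilities (E/h, kJ/s): dragonfly nymphs 1.69, fathead minnows 1.4, shiners 1.14, bluegill 1, crayfish 0.646. Add prey in this order while the next type's profitability exceeds the intake rate on those already taken.
Rate on top 1: 0.2202. fathead minnows: 1.4 > 0.2202 → include.
Rate on top 2: 0.5827. shiners: 1.14 > 0.5827 → include.
Rate on top 3: 0.8256. bluegill: 1 > 0.8256 → include.
Rate on top 4: 0.8702. crayfish: 0.646 < 0.8702 → exclude; stop.
Optimal diet: dragonfly nymphs, fathead minnows, shiners, bluegill — 4 of 5 types.

4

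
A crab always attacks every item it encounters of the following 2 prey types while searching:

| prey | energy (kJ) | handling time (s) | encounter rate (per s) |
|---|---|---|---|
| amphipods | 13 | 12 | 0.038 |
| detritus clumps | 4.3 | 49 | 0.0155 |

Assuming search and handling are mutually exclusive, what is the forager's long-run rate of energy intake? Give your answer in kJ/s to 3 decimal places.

0.253 kJ/s

R = (0.038×13 + 0.0155×4.3) / (1 + 0.038×12 + 0.0155×49) = 0.5606/2.216 = 0.2531 kJ/s.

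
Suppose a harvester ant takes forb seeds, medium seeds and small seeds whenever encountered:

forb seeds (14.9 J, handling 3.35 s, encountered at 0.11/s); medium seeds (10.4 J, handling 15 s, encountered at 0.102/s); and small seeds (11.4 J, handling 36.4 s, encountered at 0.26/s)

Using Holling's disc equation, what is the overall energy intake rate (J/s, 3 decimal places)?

0.458 J/s

Energy encountered per unit search time: 0.11×14.9 + 0.102×10.4 + 0.26×11.4 = 5.664 J/s.
Handling time per unit search time: 0.11×3.35 + 0.102×15 + 0.26×36.4 = 11.36.
Rate = 5.664/(1 + 11.36) = 0.4581 J/s.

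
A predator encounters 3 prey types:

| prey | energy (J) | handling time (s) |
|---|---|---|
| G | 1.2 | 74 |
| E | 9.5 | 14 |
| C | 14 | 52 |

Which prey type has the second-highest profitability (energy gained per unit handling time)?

In descending order of E/h:
E: 9.5/14 = 0.679 J/s
C: 14/52 = 0.269 J/s
G: 1.2/74 = 0.0162 J/s

C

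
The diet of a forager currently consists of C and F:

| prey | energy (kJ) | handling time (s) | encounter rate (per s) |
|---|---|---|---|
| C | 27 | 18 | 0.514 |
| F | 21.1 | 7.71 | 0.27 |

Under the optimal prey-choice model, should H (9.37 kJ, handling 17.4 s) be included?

Current rate: (0.514×27 + 0.27×21.1)/(1 + 0.514×18 + 0.27×7.71) = 1.587 kJ/s.
Profitability of H: 9.37/17.4 = 0.5385 kJ/s.
Since 0.5385 < R, time spent handling H is better spent searching.

No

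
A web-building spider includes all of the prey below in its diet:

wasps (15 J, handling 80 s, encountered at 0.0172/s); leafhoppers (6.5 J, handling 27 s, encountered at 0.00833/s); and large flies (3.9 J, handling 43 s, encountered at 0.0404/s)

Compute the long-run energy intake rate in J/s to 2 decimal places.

Energy encountered per unit search time: 0.0172×15 + 0.00833×6.5 + 0.0404×3.9 = 0.4697 J/s.
Handling time per unit search time: 0.0172×80 + 0.00833×27 + 0.0404×43 = 3.338.
Rate = 0.4697/(1 + 3.338) = 0.1083 J/s.

0.11 J/s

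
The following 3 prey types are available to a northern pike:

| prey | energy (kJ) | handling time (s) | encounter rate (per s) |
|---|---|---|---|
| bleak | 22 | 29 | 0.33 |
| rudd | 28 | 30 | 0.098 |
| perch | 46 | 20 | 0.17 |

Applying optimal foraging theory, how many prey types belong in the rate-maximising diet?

E/h in descending order: perch 2.3, rudd 0.933, bleak 0.759 kJ/s. The optimal diet is the largest prefix of this list for which every included type satisfies E_i/h_i > R on the types above it.
Rate on top 1: 1.777. rudd: 0.933 < 1.777 → exclude; stop.
Optimal diet: perch — 1 of 3 types.

1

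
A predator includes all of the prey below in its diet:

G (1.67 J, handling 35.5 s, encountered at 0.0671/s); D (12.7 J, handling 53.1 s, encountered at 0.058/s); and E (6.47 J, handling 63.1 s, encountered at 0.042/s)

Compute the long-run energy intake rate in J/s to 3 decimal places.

0.123 J/s

Energy encountered per unit search time: 0.0671×1.67 + 0.058×12.7 + 0.042×6.47 = 1.12 J/s.
Handling time per unit search time: 0.0671×35.5 + 0.058×53.1 + 0.042×63.1 = 8.112.
Rate = 1.12/(1 + 8.112) = 0.123 J/s.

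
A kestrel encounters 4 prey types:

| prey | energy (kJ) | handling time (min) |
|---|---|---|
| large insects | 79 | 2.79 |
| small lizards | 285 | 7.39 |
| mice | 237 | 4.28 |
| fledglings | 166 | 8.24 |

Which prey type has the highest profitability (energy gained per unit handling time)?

Profitability E/h (kJ/min): large insects = 79/2.79 = 28.3, small lizards = 285/7.39 = 38.6, mice = 237/4.28 = 55.4, fledglings = 166/8.24 = 20.1.
Ranked: mice > small lizards > large insects > fledglings.

mice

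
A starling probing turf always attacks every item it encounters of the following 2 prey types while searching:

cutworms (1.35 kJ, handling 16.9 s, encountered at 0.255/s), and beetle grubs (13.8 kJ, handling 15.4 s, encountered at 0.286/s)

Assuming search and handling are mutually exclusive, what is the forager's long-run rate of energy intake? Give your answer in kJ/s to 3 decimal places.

0.442 kJ/s

Energy encountered per unit search time: 0.255×1.35 + 0.286×13.8 = 4.291 kJ/s.
Handling time per unit search time: 0.255×16.9 + 0.286×15.4 = 8.714.
Rate = 4.291/(1 + 8.714) = 0.4417 kJ/s.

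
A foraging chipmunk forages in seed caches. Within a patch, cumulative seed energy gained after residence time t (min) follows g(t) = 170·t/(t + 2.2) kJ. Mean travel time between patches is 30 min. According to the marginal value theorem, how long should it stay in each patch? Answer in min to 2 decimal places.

Maximise g(t)/(T+t): set derivative to zero → g'(t)(T+t) = g(t).
g'(t) = 170·2.2/(t + 2.2)². Setting 170·2.2/(t+2.2)² = 170t/[(t+2.2)(30+t)] gives 2.2(30+t) = t(t+2.2), so t² = 2.2×30 = 66.
t* = √66 = 8.124 min.

8.12 min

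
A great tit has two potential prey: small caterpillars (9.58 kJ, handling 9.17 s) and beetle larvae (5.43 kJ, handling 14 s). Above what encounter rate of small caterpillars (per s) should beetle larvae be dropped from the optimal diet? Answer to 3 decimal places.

0.064 per s

The zero-one rule: include beetle larvae iff E₂/h₂ > λE₁/(1+λh₁). Equality gives the switch point.
λE₁h₂ = E₂ + λE₂h₁ ⇒ λ = E₂/(E₁h₂ − E₂h₁) = 5.43/(134.1 − 49.79) = 0.06439 per s.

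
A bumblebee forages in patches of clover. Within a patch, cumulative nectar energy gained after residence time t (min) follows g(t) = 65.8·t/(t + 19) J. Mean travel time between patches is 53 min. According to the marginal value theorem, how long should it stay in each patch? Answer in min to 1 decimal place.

By the marginal value theorem, leave when the instantaneous gain rate g'(t) equals the habitat-wide average g(t)/(T + t).
g'(t) = 65.8·19/(t + 19)². Setting 65.8·19/(t+19)² = 65.8t/[(t+19)(53+t)] gives 19(53+t) = t(t+19), so t² = 19×53 = 1007.
t* = √1007 = 31.73 min.

31.7 min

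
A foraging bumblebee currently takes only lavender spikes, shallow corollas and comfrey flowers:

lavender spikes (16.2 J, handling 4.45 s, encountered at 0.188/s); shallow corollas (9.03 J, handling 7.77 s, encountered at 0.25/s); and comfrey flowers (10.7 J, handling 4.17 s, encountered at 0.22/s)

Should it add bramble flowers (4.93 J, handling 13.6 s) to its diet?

Current rate: (0.188×16.2 + 0.25×9.03 + 0.22×10.7)/(1 + 0.188×4.45 + 0.25×7.77 + 0.22×4.17) = 1.63 J/s.
bramble flowers: E/h = 4.93/13.6 = 0.3625 J/s.
Since 0.3625 < R, time spent handling bramble flowers is better spent searching.

No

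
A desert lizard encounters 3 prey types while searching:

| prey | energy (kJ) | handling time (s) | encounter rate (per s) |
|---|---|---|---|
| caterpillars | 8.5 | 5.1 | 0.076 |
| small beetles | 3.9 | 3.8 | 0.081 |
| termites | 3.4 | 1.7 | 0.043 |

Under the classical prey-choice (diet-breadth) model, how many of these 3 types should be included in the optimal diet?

3

Rank by E/h (kJ/s): termites 2, caterpillars 1.67, small beetles 1.03. Include each in turn until the next type's E/h falls below the running intake rate.
Rate on top 1: 0.1362. caterpillars: 1.67 > 0.1362 → include.
Rate on top 2: 0.5423. small beetles: 1.03 > 0.5423 → include.
Optimal diet: termites, caterpillars, small beetles — 3 of 3 types.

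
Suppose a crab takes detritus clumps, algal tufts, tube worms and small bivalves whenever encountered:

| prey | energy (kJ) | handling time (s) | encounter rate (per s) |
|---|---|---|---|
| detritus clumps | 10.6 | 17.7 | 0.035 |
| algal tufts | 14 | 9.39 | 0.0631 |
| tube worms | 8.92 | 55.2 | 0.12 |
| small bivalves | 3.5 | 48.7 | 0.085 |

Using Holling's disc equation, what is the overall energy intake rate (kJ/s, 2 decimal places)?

0.20 kJ/s

Energy encountered per unit search time: 0.035×10.6 + 0.0631×14 + 0.12×8.92 + 0.085×3.5 = 2.622 kJ/s.
Handling time per unit search time: 0.035×17.7 + 0.0631×9.39 + 0.12×55.2 + 0.085×48.7 = 11.98.
Rate = 2.622/(1 + 11.98) = 0.2021 kJ/s.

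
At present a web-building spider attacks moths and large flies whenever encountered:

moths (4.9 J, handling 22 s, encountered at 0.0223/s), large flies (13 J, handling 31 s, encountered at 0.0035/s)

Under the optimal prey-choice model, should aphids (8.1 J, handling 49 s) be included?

Intake rate on the current diet: R = (0.0223×4.9 + 0.0035×13) / (1 + 0.0223×22 + 0.0035×31) = 0.1548/1.599 = 0.09679 J/s.
Profitability of aphids: 8.1/49 = 0.1653 J/s.
0.1653 > 0.09679, so adding aphids raises the average — include it.

Yes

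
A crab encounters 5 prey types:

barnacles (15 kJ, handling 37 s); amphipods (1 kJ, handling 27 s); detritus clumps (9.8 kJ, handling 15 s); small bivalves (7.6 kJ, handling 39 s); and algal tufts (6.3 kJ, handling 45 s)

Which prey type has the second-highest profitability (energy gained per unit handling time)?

barnacles

Profitability E/h (kJ/s): barnacles = 15/37 = 0.405, amphipods = 1/27 = 0.037, detritus clumps = 9.8/15 = 0.653, small bivalves = 7.6/39 = 0.195, algal tufts = 6.3/45 = 0.14.
Ranked: detritus clumps > barnacles > small bivalves > algal tufts > amphipods.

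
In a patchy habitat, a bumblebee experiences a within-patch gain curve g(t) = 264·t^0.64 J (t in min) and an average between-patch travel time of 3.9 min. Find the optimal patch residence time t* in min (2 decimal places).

6.93 min

Maximise g(t)/(T+t): set derivative to zero → g'(t)(T+t) = g(t).
g'(t) = 0.64·264·t^-0.36. Setting 0.64·264·t^-0.36 = 264·t^0.64/(3.9+t) gives 0.64(3.9+t) = t, so 0.36·t = 0.64×3.9.
t* = 0.64×3.9/0.36 = 6.933 min.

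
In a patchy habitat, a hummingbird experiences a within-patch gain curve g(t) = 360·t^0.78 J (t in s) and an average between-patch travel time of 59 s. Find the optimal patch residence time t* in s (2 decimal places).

209.18 s

By the marginal value theorem, leave when the instantaneous gain rate g'(t) equals the habitat-wide average g(t)/(T + t).
g'(t) = 0.78·360·t^-0.22. Setting 0.78·360·t^-0.22 = 360·t^0.78/(59+t) gives 0.78(59+t) = t, so 0.22·t = 0.78×59.
t* = 0.78×59/0.22 = 209.2 s.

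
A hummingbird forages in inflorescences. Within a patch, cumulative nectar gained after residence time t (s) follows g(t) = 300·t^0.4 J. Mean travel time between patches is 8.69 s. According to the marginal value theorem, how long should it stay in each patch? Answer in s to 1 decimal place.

By the marginal value theorem, leave when the instantaneous gain rate g'(t) equals the habitat-wide average g(t)/(T + t).
g'(t) = 0.4·300·t^-0.6. Setting 0.4·300·t^-0.6 = 300·t^0.4/(8.69+t) gives 0.4(8.69+t) = t, so 0.60·t = 0.4×8.69.
t* = 0.4×8.69/0.60 = 5.793 s.

5.8 s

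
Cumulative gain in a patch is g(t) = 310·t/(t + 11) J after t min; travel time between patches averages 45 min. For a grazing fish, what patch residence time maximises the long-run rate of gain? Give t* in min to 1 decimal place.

Maximise g(t)/(T+t): set derivative to zero → g'(t)(T+t) = g(t).
g'(t) = 310·11/(t + 11)². Setting 310·11/(t+11)² = 310t/[(t+11)(45+t)] gives 11(45+t) = t(t+11), so t² = 11×45 = 495.
t* = √495 = 22.25 min.

22.2 min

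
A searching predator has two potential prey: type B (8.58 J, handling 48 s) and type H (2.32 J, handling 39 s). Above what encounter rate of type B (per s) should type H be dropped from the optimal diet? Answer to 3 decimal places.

At the threshold, the rate on type B alone equals the profitability of type H: λ·8.58/(1 + λ·48) = 2.32/39 = 0.05949.
Rearranging, λ(8.58 − 0.05949×48) = 0.05949, so λ = 0.05949/5.725 = 0.01039 per s.

0.010 per s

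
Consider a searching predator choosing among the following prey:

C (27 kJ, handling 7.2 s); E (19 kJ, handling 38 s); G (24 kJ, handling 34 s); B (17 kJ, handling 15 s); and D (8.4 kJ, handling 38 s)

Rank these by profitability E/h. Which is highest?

In descending order of E/h:
C: 27/7.2 = 3.75 kJ/s
B: 17/15 = 1.13 kJ/s
G: 24/34 = 0.706 kJ/s
E: 19/38 = 0.5 kJ/s
D: 8.4/38 = 0.221 kJ/s

C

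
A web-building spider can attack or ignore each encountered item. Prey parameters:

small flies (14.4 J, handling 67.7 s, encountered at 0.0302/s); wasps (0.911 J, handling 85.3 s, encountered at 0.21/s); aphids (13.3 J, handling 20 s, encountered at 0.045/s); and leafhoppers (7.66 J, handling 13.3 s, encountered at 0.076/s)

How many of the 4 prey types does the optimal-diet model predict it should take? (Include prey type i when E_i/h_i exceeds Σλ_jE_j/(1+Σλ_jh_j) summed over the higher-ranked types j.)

E/h in descending order: aphids 0.665, leafhoppers 0.576, small flies 0.213, wasps 0.0107 J/s. The optimal diet is the largest prefix of this list for which every included type satisfies E_i/h_i > R on the types above it.
Rate on top 1: 0.315. leafhoppers: 0.576 > 0.315 → include.
Rate on top 2: 0.4056. small flies: 0.213 < 0.4056 → exclude; stop.
Optimal diet: aphids, leafhoppers — 2 of 4 types.

2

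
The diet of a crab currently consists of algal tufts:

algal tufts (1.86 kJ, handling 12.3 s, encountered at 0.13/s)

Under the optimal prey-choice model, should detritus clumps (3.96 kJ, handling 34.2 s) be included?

Current rate: (0.13×1.86)/(1 + 0.13×12.3) = 0.09304 kJ/s.
detritus clumps: E/h = 3.96/34.2 = 0.1158 kJ/s.
Since 0.1158 > R, including detritus clumps increases the long-run rate.

Yes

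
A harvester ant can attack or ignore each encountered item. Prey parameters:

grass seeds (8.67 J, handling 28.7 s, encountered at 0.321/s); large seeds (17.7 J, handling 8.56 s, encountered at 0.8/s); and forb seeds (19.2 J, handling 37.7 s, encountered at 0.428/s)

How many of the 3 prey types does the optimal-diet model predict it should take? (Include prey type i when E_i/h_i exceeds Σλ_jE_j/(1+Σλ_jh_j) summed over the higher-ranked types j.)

1

Profitabilities (E/h, J/s): large seeds 2.07, forb seeds 0.509, grass seeds 0.302. Add prey in this order while the next type's profitability exceeds the intake rate on those already taken.
Rate on top 1: 1.804. forb seeds: 0.509 < 1.804 → exclude; stop.
Optimal diet: large seeds — 1 of 3 types.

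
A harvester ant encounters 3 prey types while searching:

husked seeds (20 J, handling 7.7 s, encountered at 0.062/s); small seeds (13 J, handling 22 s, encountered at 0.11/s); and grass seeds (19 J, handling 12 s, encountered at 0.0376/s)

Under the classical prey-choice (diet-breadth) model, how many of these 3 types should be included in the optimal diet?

2

E/h in descending order: husked seeds 2.6, grass seeds 1.58, small seeds 0.591 J/s. The optimal diet is the largest prefix of this list for which every included type satisfies E_i/h_i > R on the types above it.
Rate on top 1: 0.8393. grass seeds: 1.58 > 0.8393 → include.
Rate on top 2: 1.013. small seeds: 0.591 < 1.013 → exclude; stop.
Optimal diet: husked seeds, grass seeds — 2 of 3 types.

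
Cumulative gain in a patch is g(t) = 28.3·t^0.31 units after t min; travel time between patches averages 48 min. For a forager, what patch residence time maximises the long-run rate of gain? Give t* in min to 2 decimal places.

21.57 min

By the marginal value theorem, leave when the instantaneous gain rate g'(t) equals the habitat-wide average g(t)/(T + t).
g'(t) = 0.31·28.3·t^-0.69. Setting 0.31·28.3·t^-0.69 = 28.3·t^0.31/(48+t) gives 0.31(48+t) = t, so 0.69·t = 0.31×48.
t* = 0.31×48/0.69 = 21.57 min.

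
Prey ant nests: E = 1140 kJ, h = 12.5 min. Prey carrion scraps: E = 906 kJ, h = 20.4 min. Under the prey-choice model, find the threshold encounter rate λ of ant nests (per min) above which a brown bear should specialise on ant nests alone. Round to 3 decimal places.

At the threshold, the rate on ant nests alone equals the profitability of carrion scraps: λ·1140/(1 + λ·12.5) = 906/20.4 = 44.41.
Rearranging, λ(1140 − 44.41×12.5) = 44.41, so λ = 44.41/584.9 = 0.07594 per min.

0.076 per min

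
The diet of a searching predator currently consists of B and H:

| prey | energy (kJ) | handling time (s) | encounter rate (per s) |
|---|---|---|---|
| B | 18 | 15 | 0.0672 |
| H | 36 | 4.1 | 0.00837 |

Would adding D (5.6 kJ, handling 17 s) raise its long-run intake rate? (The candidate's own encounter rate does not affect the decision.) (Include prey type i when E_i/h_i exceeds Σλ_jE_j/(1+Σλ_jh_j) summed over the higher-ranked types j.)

No

On B and H alone, R = ΣλE/(1+Σλh) = 1.511/2.042 = 0.7398 kJ/s.
D: E/h = 5.6/17 = 0.3294 kJ/s.
0.3294 < 0.7398, so adding D would lower the average — exclude it.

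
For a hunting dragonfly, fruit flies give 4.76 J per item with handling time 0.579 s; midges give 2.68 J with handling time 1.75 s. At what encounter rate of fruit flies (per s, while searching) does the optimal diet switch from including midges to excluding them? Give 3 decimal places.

0.395 per s

At the threshold, the rate on fruit flies alone equals the profitability of midges: λ·4.76/(1 + λ·0.579) = 2.68/1.75 = 1.531.
Rearranging, λ(4.76 − 1.531×0.579) = 1.531, so λ = 1.531/3.873 = 0.3954 per s.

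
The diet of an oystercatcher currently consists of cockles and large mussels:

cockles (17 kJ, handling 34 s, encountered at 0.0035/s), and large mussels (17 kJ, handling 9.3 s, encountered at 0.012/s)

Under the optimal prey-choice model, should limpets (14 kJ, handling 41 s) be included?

Yes

Intake rate on the current diet: R = (0.0035×17 + 0.012×17) / (1 + 0.0035×34 + 0.012×9.3) = 0.2635/1.231 = 0.2141 kJ/s.
Profitability of limpets: 14/41 = 0.3415 kJ/s.
0.3415 > 0.2141, so adding limpets raises the average — include it.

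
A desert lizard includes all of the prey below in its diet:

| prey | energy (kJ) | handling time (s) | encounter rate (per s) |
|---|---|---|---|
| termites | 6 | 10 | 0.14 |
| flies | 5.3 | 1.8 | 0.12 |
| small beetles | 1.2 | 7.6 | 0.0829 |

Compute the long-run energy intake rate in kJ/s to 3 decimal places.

Energy encountered per unit search time: 0.14×6 + 0.12×5.3 + 0.0829×1.2 = 1.575 kJ/s.
Handling time per unit search time: 0.14×10 + 0.12×1.8 + 0.0829×7.6 = 2.246.
Rate = 1.575/(1 + 2.246) = 0.4854 kJ/s.

0.485 kJ/s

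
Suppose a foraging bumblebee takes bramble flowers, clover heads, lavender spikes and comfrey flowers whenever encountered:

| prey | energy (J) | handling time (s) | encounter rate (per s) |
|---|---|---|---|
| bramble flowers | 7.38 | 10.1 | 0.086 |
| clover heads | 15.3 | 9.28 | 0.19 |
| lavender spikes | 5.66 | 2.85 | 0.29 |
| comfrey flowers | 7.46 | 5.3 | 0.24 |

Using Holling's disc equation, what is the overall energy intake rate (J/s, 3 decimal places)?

Energy encountered per unit search time: 0.086×7.38 + 0.19×15.3 + 0.29×5.66 + 0.24×7.46 = 6.973 J/s.
Handling time per unit search time: 0.086×10.1 + 0.19×9.28 + 0.29×2.85 + 0.24×5.3 = 4.73.
Rate = 6.973/(1 + 4.73) = 1.217 J/s.

1.217 J/s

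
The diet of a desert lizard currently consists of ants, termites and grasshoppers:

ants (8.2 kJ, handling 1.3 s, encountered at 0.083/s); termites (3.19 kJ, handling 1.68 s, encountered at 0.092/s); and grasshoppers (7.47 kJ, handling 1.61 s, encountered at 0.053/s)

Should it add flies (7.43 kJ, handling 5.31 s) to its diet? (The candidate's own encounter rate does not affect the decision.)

Yes

Current rate: (0.083×8.2 + 0.092×3.19 + 0.053×7.47)/(1 + 0.083×1.3 + 0.092×1.68 + 0.053×1.61) = 1.016 kJ/s.
flies: E/h = 7.43/5.31 = 1.399 kJ/s.
1.399 > 1.016, so adding flies raises the average — include it.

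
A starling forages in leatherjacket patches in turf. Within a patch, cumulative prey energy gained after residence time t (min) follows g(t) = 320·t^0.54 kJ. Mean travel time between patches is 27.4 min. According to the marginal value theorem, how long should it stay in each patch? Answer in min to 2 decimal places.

Optimal t* satisfies g'(t*) = g(t*)/(T + t*).
g'(t) = 0.54·320·t^-0.46. Setting 0.54·320·t^-0.46 = 320·t^0.54/(27.4+t) gives 0.54(27.4+t) = t, so 0.46·t = 0.54×27.4.
t* = 0.54×27.4/0.46 = 32.17 min.

32.17 min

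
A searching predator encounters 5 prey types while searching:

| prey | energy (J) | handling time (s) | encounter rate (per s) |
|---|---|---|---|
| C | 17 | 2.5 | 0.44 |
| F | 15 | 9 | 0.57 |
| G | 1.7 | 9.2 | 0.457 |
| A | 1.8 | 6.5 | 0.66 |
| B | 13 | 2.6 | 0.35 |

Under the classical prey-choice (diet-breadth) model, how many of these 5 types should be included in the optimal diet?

Rank by E/h (J/s): C 6.8, B 5, F 1.67, A 0.277, G 0.185. Include each in turn until the next type's E/h falls below the running intake rate.
Rate on top 1: 3.562. B: 5 > 3.562 → include.
Rate on top 2: 3.997. F: 1.67 < 3.997 → exclude; stop.
Optimal diet: C, B — 2 of 5 types.

2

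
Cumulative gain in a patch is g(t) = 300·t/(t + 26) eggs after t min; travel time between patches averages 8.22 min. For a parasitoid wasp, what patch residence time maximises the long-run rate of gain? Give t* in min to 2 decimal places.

14.62 min

Maximise g(t)/(T+t): set derivative to zero → g'(t)(T+t) = g(t).
g'(t) = 300·26/(t + 26)². Setting 300·26/(t+26)² = 300t/[(t+26)(8.22+t)] gives 26(8.22+t) = t(t+26), so t² = 26×8.22 = 213.7.
t* = √213.7 = 14.62 min.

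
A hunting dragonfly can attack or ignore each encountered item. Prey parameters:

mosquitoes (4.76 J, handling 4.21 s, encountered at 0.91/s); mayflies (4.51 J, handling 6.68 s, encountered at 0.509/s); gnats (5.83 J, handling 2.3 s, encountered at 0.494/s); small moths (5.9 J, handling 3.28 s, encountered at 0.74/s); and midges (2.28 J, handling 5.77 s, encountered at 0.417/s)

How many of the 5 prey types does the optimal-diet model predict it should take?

Rank by E/h (J/s): gnats 2.53, small moths 1.8, mosquitoes 1.13, mayflies 0.675, midges 0.395. Include each in turn until the next type's E/h falls below the running intake rate.
Rate on top 1: 1.348. small moths: 1.8 > 1.348 → include.
Rate on top 2: 1.588. mosquitoes: 1.13 < 1.588 → exclude; stop.
Optimal diet: gnats, small moths — 2 of 5 types.

2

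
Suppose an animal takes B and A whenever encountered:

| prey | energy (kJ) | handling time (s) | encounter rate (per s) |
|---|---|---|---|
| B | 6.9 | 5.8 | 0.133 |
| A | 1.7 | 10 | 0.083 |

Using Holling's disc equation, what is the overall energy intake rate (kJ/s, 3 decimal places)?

R = Σλ_iE_i / (1 + Σλ_ih_i)
Numerator: 0.133×6.9 + 0.083×1.7 = 1.059
Denominator: 1 + 0.133×5.8 + 0.083×10 = 2.601
R = 1.059/2.601 = 0.407 kJ/s

0.407 kJ/s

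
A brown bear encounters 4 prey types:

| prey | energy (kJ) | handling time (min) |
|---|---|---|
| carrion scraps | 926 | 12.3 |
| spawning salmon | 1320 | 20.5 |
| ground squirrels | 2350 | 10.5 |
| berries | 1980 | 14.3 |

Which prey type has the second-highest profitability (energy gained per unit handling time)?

In descending order of E/h:
ground squirrels: 2350/10.5 = 224 kJ/min
berries: 1980/14.3 = 138 kJ/min
carrion scraps: 926/12.3 = 75.3 kJ/min
spawning salmon: 1320/20.5 = 64.4 kJ/min

berries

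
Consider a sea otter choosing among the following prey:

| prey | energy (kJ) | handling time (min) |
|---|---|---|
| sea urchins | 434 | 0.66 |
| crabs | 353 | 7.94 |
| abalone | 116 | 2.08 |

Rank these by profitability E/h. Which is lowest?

crabs

In descending order of E/h:
sea urchins: 434/0.66 = 658 kJ/min
abalone: 116/2.08 = 55.8 kJ/min
crabs: 353/7.94 = 44.5 kJ/min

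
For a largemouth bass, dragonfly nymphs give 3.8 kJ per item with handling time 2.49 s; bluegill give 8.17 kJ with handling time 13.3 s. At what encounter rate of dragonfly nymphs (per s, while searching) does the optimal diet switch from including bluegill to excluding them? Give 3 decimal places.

At the threshold, the rate on dragonfly nymphs alone equals the profitability of bluegill: λ·3.8/(1 + λ·2.49) = 8.17/13.3 = 0.6143.
Rearranging, λ(3.8 − 0.6143×2.49) = 0.6143, so λ = 0.6143/2.27 = 0.2706 per s.

0.271 per s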